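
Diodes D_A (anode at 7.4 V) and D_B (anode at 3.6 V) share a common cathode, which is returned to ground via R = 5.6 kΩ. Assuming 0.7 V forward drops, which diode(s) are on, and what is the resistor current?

Assume both conduct. Then node N would need to be at both 7.4−0.7 = 6.7 V and 3.6−0.7 = 2.9 V, which is impossible.
Assume only D_A conducts: V_N = 7.4 − 0.7 = 6.7 V, so I_R = 6.7/5.6 = 1.2 mA.
Check D_B: its anode-to-cathode voltage is 3.6 − 6.7 = -3.1 V < 0.7 V, so it is off. The assumption is consistent.

Only D_A conducts; I_R ≈ 1.2 mA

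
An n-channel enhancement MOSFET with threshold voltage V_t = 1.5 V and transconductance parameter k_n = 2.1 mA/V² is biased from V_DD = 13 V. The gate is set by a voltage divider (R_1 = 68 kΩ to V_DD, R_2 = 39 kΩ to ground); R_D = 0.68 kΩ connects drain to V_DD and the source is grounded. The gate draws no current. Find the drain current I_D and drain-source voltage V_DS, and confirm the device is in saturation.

V_G = V_DD·R_2/(R_1+R_2) = 13×39/107 = 4.74 V. With the source grounded, V_GS = V_G = 4.74 V.
Assume saturation: I_D = (k_n/2)(V_GS − V_t)² = (2.1/2)×(4.74 − 1.5)² = 1.05×3.24² = 11 mA.
V_DS = V_DD − I_D·R_D = 13 − 11×0.68 = 5.51 V.
Saturation requires V_DS ≥ V_GS − V_t = 3.24 V; 5.51 ≥ 3.24 ✓.

I_D ≈ 11 mA, V_DS ≈ 5.5 V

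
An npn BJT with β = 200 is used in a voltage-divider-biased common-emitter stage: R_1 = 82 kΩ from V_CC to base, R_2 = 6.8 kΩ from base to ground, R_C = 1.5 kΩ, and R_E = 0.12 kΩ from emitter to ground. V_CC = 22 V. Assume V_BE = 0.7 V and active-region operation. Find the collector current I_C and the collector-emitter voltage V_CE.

I_C ≈ 6.5 mA, V_CE ≈ 12 V

Thevenize the base divider: V_Th = V_CC·R_2/(R_1+R_2) = 22×6.8/88.8 = 1.68 V, R_Th = R_1‖R_2 = 6.28 kΩ.
Base-emitter loop: V_Th = I_B·R_Th + V_BE + (β+1)I_B·R_E, so I_B = (1.68 − 0.7) / (6.28 + 201×0.12) = 0.0324 mA.
I_C = β·I_B = 200×0.0324 = 6.48 mA, and I_E = (β+1)I_B = 6.51 mA.
V_CE = V_CC − I_C·R_C − I_E·R_E = 22 − 6.48×1.5 − 6.51×0.12 = 11.5 V.
V_CE = 11.5 V > 0.2 V confirms active-region operation.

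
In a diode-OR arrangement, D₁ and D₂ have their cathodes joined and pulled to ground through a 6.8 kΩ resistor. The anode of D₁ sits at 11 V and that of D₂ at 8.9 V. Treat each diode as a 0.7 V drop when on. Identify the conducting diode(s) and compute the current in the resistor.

Only D₁ conducts; I_R ≈ 1.5 mA

Assume both conduct. Then node N would need to be at both 11−0.7 = 10.3 V and 8.9−0.7 = 8.2 V, which is impossible.
Assume only D₁ conducts: V_N = 11 − 0.7 = 10.3 V, so I_R = 10.3/6.8 = 1.51 mA.
Check D₂: its anode-to-cathode voltage is 8.9 − 10.3 = -1.4 V < 0.7 V, so it is off. The assumption is consistent.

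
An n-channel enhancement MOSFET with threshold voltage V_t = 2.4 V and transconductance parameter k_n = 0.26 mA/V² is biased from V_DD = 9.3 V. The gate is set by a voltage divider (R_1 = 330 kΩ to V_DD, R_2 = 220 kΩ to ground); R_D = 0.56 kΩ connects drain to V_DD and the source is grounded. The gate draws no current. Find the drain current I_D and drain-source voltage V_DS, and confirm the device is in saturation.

I_D ≈ 0.23 mA, V_DS ≈ 9.2 V

V_G = V_DD·R_2/(R_1+R_2) = 9.3×220/550 = 3.72 V. With the source grounded, V_GS = V_G = 3.72 V.
Assume saturation: I_D = (k_n/2)(V_GS − V_t)² = (0.26/2)×(3.72 − 2.4)² = 0.13×1.32² = 0.227 mA.
V_DS = V_DD − I_D·R_D = 9.3 − 0.227×0.56 = 9.17 V.
Saturation requires V_DS ≥ V_GS − V_t = 1.32 V; 9.17 ≥ 1.32 ✓.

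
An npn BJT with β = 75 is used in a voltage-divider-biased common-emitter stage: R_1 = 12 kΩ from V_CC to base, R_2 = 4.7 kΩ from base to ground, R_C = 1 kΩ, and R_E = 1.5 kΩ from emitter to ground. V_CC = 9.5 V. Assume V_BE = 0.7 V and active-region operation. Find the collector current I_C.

Thevenize the base divider: V_Th = V_CC·R_2/(R_1+R_2) = 9.5×4.7/16.7 = 2.67 V, R_Th = R_1‖R_2 = 3.38 kΩ.
Base-emitter loop: V_Th = I_B·R_Th + V_BE + (β+1)I_B·R_E, so I_B = (2.67 − 0.7) / (3.38 + 76×1.5) = 0.0168 mA.
I_C = β·I_B = 75×0.0168 = 1.26 mA, and I_E = (β+1)I_B = 1.28 mA.
V_CE = V_CC − I_C·R_C − I_E·R_E = 9.5 − 1.26×1 − 1.28×1.5 = 6.32 V.
V_CE = 6.32 V > 0.2 V confirms active-region operation.

I_C ≈ 1.3 mA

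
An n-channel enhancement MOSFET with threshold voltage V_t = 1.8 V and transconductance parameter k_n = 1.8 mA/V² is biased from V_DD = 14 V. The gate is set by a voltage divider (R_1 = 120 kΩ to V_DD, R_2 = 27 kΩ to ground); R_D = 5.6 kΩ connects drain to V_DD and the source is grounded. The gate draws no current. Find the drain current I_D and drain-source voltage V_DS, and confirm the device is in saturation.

I_D ≈ 0.54 mA, V_DS ≈ 11 V

V_G = V_DD·R_2/(R_1+R_2) = 14×27/147 = 2.57 V. With the source grounded, V_GS = V_G = 2.57 V.
Assume saturation: I_D = (k_n/2)(V_GS − V_t)² = (1.8/2)×(2.57 − 1.8)² = 0.9×0.771² = 0.536 mA.
V_DS = V_DD − I_D·R_D = 14 − 0.536×5.6 = 11 V.
Saturation requires V_DS ≥ V_GS − V_t = 0.771 V; 11 ≥ 0.771 ✓.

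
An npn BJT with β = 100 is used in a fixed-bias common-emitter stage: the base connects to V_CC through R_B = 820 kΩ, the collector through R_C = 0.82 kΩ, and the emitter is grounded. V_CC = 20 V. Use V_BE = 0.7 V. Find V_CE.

V_CE ≈ 18 V

Base loop: V_CC = I_B·R_B + V_BE, so I_B = (20 − 0.7)/820 kΩ = 0.0235 mA.
In the active region I_C = β·I_B = 100 × 0.0235 = 2.35 mA.
Collector loop: V_CE = V_CC − I_C·R_C = 20 − 2.35×0.82 = 18.1 V.
Since V_CE = 18.1 V > V_CE(sat) ≈ 0.2 V, the transistor is in the active region as assumed.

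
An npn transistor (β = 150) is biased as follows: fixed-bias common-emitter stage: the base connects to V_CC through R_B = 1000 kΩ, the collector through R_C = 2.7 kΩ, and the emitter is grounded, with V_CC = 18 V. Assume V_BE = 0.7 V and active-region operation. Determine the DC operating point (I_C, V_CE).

Base loop: V_CC = I_B·R_B + V_BE, so I_B = (18 − 0.7)/1000 kΩ = 0.0173 mA.
In the active region I_C = β·I_B = 150 × 0.0173 = 2.59 mA.
Collector loop: V_CE = V_CC − I_C·R_C = 18 − 2.59×2.7 = 11 V.
Since V_CE = 11 V > V_CE(sat) ≈ 0.2 V, the transistor is in the active region as assumed.

I_C ≈ 2.6 mA, V_CE ≈ 11 V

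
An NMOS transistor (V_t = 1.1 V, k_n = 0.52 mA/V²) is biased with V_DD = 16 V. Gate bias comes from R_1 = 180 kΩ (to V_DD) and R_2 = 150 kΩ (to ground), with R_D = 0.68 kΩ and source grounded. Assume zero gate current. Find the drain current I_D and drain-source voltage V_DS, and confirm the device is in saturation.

V_G = V_DD·R_2/(R_1+R_2) = 16×150/330 = 7.27 V. With the source grounded, V_GS = V_G = 7.27 V.
Assume saturation: I_D = (k_n/2)(V_GS − V_t)² = (0.52/2)×(7.27 − 1.1)² = 0.26×6.17² = 9.91 mA.
V_DS = V_DD − I_D·R_D = 16 − 9.91×0.68 = 9.26 V.
Saturation requires V_DS ≥ V_GS − V_t = 6.17 V; 9.26 ≥ 6.17 ✓.

I_D ≈ 9.9 mA, V_DS ≈ 9.3 V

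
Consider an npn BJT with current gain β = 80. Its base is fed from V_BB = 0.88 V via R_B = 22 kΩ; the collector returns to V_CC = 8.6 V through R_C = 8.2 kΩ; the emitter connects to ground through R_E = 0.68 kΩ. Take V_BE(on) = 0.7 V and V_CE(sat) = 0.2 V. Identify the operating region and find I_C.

Assume active. Base-emitter loop: I_B = (V_BB − V_BE)/(R_B + (β+1)R_E) = (0.88 − 0.7)/(22 + 81×0.68) = 0.00234 mA.
I_C = β·I_B = 80×0.00234 = 0.187 mA.
V_CE = V_CC − I_C·R_C − I_E·R_E = 8.6 − 0.187×8.2 − 0.189×0.68 = 6.94 V > V_CE(sat), so the active-region assumption holds.

active; I_C ≈ 0.19 mA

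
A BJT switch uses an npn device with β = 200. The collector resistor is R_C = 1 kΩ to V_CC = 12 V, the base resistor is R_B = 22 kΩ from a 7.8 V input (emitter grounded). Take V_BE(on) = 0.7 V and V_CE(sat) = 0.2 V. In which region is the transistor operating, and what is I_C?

saturation; I_C ≈ 12 mA

Assume active: I_B = (7.8 − 0.7)/22 = 0.323 mA, giving I_C = β·I_B = 64.5 mA.
But then V_CE = 12 − 64.5×1 = -52.5 V < V_CE(sat) = 0.2 V — impossible in the active region.
So the transistor is saturated. With V_CE = 0.2 V, I_C = (V_CC − 0.2)/R_C = 11.8/1 = 11.8 mA.
Check: β·I_B = 64.5 mA > I_C = 11.8 mA, confirming saturation.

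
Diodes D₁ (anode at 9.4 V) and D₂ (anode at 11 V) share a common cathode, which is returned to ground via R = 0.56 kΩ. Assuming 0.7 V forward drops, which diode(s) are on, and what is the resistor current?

Assume both conduct. Then node N would need to be at both 9.4−0.7 = 8.7 V and 11−0.7 = 10.3 V, which is impossible.
Assume only D₂ conducts: V_N = 11 − 0.7 = 10.3 V, so I_R = 10.3/0.56 = 18.4 mA.
Check D₁: its anode-to-cathode voltage is 9.4 − 10.3 = -0.9 V < 0.7 V, so it is off. The assumption is consistent.

Only D₂ conducts; I_R ≈ 18 mA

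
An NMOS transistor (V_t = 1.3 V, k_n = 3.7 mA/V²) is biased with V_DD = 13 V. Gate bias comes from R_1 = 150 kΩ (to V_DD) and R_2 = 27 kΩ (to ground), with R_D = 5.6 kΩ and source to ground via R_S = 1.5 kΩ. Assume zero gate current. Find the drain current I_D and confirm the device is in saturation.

V_G = V_DD·R_2/(R_1+R_2) = 13×27/177 = 1.98 V.
Assume saturation: I_D = (k_n/2)(V_GS − V_t)² with V_GS = V_G − I_D·R_S = 1.98 − 1.5·I_D.
Substituting gives 4.16·I_D² − 4.79·I_D + 0.863 = 0, with roots I_D = 0.224 or 0.927 mA.
The root I_D = 0.927 mA gives V_GS = 0.592 V ≤ V_t, so take I_D = 0.224 mA.
Then V_GS = 1.65 V and V_DS = V_DD − I_D(R_D+R_S) = 13 − 0.224×7.1 = 11.4 V.
Saturation requires V_DS ≥ V_GS − V_t = 0.348 V; 11.4 ≥ 0.348 ✓.

I_D ≈ 0.22 mA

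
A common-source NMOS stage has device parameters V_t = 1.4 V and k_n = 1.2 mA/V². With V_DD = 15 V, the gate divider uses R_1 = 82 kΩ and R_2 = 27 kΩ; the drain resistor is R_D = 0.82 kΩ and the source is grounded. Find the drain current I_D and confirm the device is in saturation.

V_G = V_DD·R_2/(R_1+R_2) = 15×27/109 = 3.72 V. With the source grounded, V_GS = V_G = 3.72 V.
Assume saturation: I_D = (k_n/2)(V_GS − V_t)² = (1.2/2)×(3.72 − 1.4)² = 0.6×2.32² = 3.22 mA.
V_DS = V_DD − I_D·R_D = 15 − 3.22×0.82 = 12.4 V.
Saturation requires V_DS ≥ V_GS − V_t = 2.32 V; 12.4 ≥ 2.32 ✓.

I_D ≈ 3.2 mA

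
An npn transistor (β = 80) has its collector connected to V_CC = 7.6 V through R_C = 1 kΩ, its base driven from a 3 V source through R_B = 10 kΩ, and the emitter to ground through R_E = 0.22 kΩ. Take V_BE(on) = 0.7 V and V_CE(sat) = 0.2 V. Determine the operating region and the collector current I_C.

saturation; I_C ≈ 6 mA

Assume active: I_B = (3 − 0.7)/(10 + 81×0.22) = 0.0827 mA, I_C = β·I_B = 6.61 mA.
Then V_CE = 7.6 − 6.61×1 − 6.7×0.22 = -0.487 V < 0.2 V — the active assumption fails.
Re-solve with V_CE = 0.2 V. KCL at the emitter: V_E/R_E = (V_BB−0.7−V_E)/R_B + (V_CC−0.2−V_E)/R_C, giving V_E = 1.35 V.
I_C = (V_CC − 0.2 − V_E)/R_C = (7.4 − 1.35)/1 = 6.05 mA.
Check: I_B = (2.3 − 1.35)/10 = 0.0948 mA, and β·I_B = 7.59 mA > I_C, confirming saturation.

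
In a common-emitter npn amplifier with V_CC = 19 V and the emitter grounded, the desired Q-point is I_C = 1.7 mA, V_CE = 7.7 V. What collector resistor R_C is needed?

Collector loop: V_CC = I_C·R_C + V_CE.
R_C = (V_CC − V_CE)/I_C = (19 − 7.7)/1.7 = 6.65 kΩ.

R_C ≈ 6.6 kΩ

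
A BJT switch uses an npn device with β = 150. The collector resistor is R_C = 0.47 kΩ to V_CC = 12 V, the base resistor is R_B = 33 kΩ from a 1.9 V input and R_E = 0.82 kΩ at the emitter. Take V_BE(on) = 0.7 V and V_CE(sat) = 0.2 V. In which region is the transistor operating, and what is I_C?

Assume active. Base-emitter loop: I_B = (V_BB − V_BE)/(R_B + (β+1)R_E) = (1.9 − 0.7)/(33 + 151×0.82) = 0.00765 mA.
I_C = β·I_B = 150×0.00765 = 1.15 mA.
V_CE = V_CC − I_C·R_C − I_E·R_E = 12 − 1.15×0.47 − 1.16×0.82 = 10.5 V > V_CE(sat), so the active-region assumption holds.

active; I_C ≈ 1.1 mA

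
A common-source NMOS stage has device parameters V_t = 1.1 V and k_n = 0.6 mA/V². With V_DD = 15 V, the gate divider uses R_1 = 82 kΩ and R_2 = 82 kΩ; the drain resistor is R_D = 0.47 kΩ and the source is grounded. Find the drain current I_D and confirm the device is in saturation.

V_G = V_DD·R_2/(R_1+R_2) = 15×82/164 = 7.5 V. With the source grounded, V_GS = V_G = 7.5 V.
Assume saturation: I_D = (k_n/2)(V_GS − V_t)² = (0.6/2)×(7.5 − 1.1)² = 0.3×6.4² = 12.3 mA.
V_DS = V_DD − I_D·R_D = 15 − 12.3×0.47 = 9.22 V.
Saturation requires V_DS ≥ V_GS − V_t = 6.4 V; 9.22 ≥ 6.4 ✓.

I_D ≈ 12 mA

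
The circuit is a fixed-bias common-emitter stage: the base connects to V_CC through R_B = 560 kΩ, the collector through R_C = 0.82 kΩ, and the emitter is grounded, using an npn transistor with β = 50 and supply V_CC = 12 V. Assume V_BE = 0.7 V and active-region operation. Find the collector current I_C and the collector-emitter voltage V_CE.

I_C ≈ 1 mA, V_CE ≈ 11 V

Base loop: V_CC = I_B·R_B + V_BE, so I_B = (12 − 0.7)/560 kΩ = 0.0202 mA.
In the active region I_C = β·I_B = 50 × 0.0202 = 1.01 mA.
Collector loop: V_CE = V_CC − I_C·R_C = 12 − 1.01×0.82 = 11.2 V.
Since V_CE = 11.2 V > V_CE(sat) ≈ 0.2 V, the transistor is in the active region as assumed.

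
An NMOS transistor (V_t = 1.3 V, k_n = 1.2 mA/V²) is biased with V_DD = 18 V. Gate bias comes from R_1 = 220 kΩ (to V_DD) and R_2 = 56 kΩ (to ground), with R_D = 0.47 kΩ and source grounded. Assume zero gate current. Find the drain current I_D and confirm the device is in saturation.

I_D ≈ 3.3 mA

V_G = V_DD·R_2/(R_1+R_2) = 18×56/276 = 3.65 V. With the source grounded, V_GS = V_G = 3.65 V.
Assume saturation: I_D = (k_n/2)(V_GS − V_t)² = (1.2/2)×(3.65 − 1.3)² = 0.6×2.35² = 3.32 mA.
V_DS = V_DD − I_D·R_D = 18 − 3.32×0.47 = 16.4 V.
Saturation requires V_DS ≥ V_GS − V_t = 2.35 V; 16.4 ≥ 2.35 ✓.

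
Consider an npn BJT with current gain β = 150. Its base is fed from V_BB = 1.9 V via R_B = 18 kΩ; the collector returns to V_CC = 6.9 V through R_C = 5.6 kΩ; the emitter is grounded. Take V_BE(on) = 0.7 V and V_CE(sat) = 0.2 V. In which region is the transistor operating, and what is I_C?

saturation; I_C ≈ 1.2 mA

Assume active: I_B = (1.9 − 0.7)/18 = 0.0667 mA, giving I_C = β·I_B = 10 mA.
But then V_CE = 6.9 − 10×5.6 = -49.1 V < V_CE(sat) = 0.2 V — impossible in the active region.
So the transistor is saturated. With V_CE = 0.2 V, I_C = (V_CC − 0.2)/R_C = 6.7/5.6 = 1.2 mA.
Check: β·I_B = 10 mA > I_C = 1.2 mA, confirming saturation.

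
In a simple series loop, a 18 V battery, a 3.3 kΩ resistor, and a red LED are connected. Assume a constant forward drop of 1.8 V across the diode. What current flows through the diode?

KVL around the loop: 18 = V_D + I·R = 1.8 + I × 3.3 kΩ.
So I = (18 − 1.8) / 3.3 kΩ = 16.2 / 3.3 = 4.91 mA.

I ≈ 4.9 mA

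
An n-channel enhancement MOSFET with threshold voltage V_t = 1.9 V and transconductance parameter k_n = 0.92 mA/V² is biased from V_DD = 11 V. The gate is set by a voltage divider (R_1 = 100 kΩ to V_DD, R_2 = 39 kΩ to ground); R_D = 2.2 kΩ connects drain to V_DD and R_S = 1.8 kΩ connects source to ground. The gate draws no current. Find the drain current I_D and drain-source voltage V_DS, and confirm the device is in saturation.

I_D ≈ 0.25 mA, V_DS ≈ 10 V

V_G = V_DD·R_2/(R_1+R_2) = 11×39/139 = 3.09 V.
Assume saturation: I_D = (k_n/2)(V_GS − V_t)² with V_GS = V_G − I_D·R_S = 3.09 − 1.8·I_D.
Substituting gives 1.49·I_D² − 2.96·I_D + 0.647 = 0, with roots I_D = 0.25 or 1.74 mA.
The root I_D = 1.74 mA gives V_GS = -0.0445 V ≤ V_t, so take I_D = 0.25 mA.
Then V_GS = 2.64 V and V_DS = V_DD − I_D(R_D+R_S) = 11 − 0.25×4 = 10 V.
Saturation requires V_DS ≥ V_GS − V_t = 0.737 V; 10 ≥ 0.737 ✓.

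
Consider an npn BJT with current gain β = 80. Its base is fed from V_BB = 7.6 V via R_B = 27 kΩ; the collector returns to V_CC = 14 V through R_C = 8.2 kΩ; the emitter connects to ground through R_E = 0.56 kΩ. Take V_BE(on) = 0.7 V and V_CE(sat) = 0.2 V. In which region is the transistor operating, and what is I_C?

Assume active: I_B = (7.6 − 0.7)/(27 + 81×0.56) = 0.0954 mA, I_C = β·I_B = 7.63 mA.
Then V_CE = 14 − 7.63×8.2 − 7.72×0.56 = -52.9 V < 0.2 V — the active assumption fails.
Re-solve with V_CE = 0.2 V. KCL at the emitter: V_E/R_E = (V_BB−0.7−V_E)/R_B + (V_CC−0.2−V_E)/R_C, giving V_E = 0.997 V.
I_C = (V_CC − 0.2 − V_E)/R_C = (13.8 − 0.997)/8.2 = 1.56 mA.
Check: I_B = (6.9 − 0.997)/27 = 0.219 mA, and β·I_B = 17.5 mA > I_C, confirming saturation.

saturation; I_C ≈ 1.6 mA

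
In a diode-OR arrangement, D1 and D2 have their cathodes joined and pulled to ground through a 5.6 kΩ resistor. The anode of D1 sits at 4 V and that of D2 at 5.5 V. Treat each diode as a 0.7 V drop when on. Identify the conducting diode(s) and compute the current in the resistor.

Only D2 conducts; I_R ≈ 0.86 mA

Assume both conduct. Then node N would need to be at both 4−0.7 = 3.3 V and 5.5−0.7 = 4.8 V, which is impossible.
Assume only D2 conducts: V_N = 5.5 − 0.7 = 4.8 V, so I_R = 4.8/5.6 = 0.857 mA.
Check D1: its anode-to-cathode voltage is 4 − 4.8 = -0.8 V < 0.7 V, so it is off. The assumption is consistent.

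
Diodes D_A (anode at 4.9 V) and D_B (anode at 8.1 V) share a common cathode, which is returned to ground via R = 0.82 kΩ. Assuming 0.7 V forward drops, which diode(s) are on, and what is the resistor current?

Only D_B conducts; I_R ≈ 9 mA

Assume both conduct. Then node N would need to be at both 4.9−0.7 = 4.2 V and 8.1−0.7 = 7.4 V, which is impossible.
Assume only D_B conducts: V_N = 8.1 − 0.7 = 7.4 V, so I_R = 7.4/0.82 = 9.02 mA.
Check D_A: its anode-to-cathode voltage is 4.9 − 7.4 = -2.5 V < 0.7 V, so it is off. The assumption is consistent.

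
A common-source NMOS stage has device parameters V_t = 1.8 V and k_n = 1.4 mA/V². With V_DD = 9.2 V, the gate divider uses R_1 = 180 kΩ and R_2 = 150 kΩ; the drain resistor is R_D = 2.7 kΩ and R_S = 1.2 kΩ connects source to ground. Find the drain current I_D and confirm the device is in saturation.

V_G = V_DD·R_2/(R_1+R_2) = 9.2×150/330 = 4.18 V.
Assume saturation: I_D = (k_n/2)(V_GS − V_t)² with V_GS = V_G − I_D·R_S = 4.18 − 1.2·I_D.
Substituting gives 1.01·I_D² − 5·I_D + 3.97 = 0, with roots I_D = 0.993 or 3.97 mA.
The root I_D = 3.97 mA gives V_GS = -0.581 V ≤ V_t, so take I_D = 0.993 mA.
Then V_GS = 2.99 V and V_DS = V_DD − I_D(R_D+R_S) = 9.2 − 0.993×3.9 = 5.33 V.
Saturation requires V_DS ≥ V_GS − V_t = 1.19 V; 5.33 ≥ 1.19 ✓.

I_D ≈ 0.99 mA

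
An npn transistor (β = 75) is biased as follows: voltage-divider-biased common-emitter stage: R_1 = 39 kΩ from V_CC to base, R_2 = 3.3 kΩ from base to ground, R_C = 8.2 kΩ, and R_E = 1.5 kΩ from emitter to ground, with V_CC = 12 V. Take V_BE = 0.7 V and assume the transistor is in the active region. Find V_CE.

Thevenize the base divider: V_Th = V_CC·R_2/(R_1+R_2) = 12×3.3/42.3 = 0.936 V, R_Th = R_1‖R_2 = 3.04 kΩ.
Base-emitter loop: V_Th = I_B·R_Th + V_BE + (β+1)I_B·R_E, so I_B = (0.936 − 0.7) / (3.04 + 76×1.5) = 0.00202 mA.
I_C = β·I_B = 75×0.00202 = 0.151 mA, and I_E = (β+1)I_B = 0.153 mA.
V_CE = V_CC − I_C·R_C − I_E·R_E = 12 − 0.151×8.2 − 0.153×1.5 = 10.5 V.
V_CE = 10.5 V > 0.2 V confirms active-region operation.

V_CE ≈ 11 V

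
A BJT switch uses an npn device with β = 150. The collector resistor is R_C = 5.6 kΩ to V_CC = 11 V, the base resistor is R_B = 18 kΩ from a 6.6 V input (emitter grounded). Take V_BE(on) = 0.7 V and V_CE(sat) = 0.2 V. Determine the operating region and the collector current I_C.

saturation; I_C ≈ 1.9 mA

Assume active: I_B = (6.6 − 0.7)/18 = 0.328 mA, giving I_C = β·I_B = 49.2 mA.
But then V_CE = 11 − 49.2×5.6 = -264 V < V_CE(sat) = 0.2 V — impossible in the active region.
So the transistor is saturated. With V_CE = 0.2 V, I_C = (V_CC − 0.2)/R_C = 10.8/5.6 = 1.93 mA.
Check: β·I_B = 49.2 mA > I_C = 1.93 mA, confirming saturation.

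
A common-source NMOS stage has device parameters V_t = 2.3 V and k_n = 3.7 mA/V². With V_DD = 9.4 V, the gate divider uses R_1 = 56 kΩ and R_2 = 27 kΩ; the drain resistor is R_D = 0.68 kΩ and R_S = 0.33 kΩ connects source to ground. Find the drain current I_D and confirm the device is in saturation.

I_D ≈ 0.59 mA

V_G = V_DD·R_2/(R_1+R_2) = 9.4×27/83 = 3.06 V.
Assume saturation: I_D = (k_n/2)(V_GS − V_t)² with V_GS = V_G − I_D·R_S = 3.06 − 0.33·I_D.
Substituting gives 0.201·I_D² − 1.93·I_D + 1.06 = 0, with roots I_D = 0.588 or 8.97 mA.
The root I_D = 8.97 mA gives V_GS = 0.0982 V ≤ V_t, so take I_D = 0.588 mA.
Then V_GS = 2.86 V and V_DS = V_DD − I_D(R_D+R_S) = 9.4 − 0.588×1.01 = 8.81 V.
Saturation requires V_DS ≥ V_GS − V_t = 0.564 V; 8.81 ≥ 0.564 ✓.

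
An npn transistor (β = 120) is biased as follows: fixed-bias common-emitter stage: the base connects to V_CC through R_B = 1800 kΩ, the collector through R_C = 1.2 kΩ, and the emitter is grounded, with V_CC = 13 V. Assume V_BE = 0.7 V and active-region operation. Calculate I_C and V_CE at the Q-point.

Base loop: V_CC = I_B·R_B + V_BE, so I_B = (13 − 0.7)/1800 kΩ = 0.00683 mA.
In the active region I_C = β·I_B = 120 × 0.00683 = 0.82 mA.
Collector loop: V_CE = V_CC − I_C·R_C = 13 − 0.82×1.2 = 12 V.
Since V_CE = 12 V > V_CE(sat) ≈ 0.2 V, the transistor is in the active region as assumed.

I_C ≈ 0.82 mA, V_CE ≈ 12 V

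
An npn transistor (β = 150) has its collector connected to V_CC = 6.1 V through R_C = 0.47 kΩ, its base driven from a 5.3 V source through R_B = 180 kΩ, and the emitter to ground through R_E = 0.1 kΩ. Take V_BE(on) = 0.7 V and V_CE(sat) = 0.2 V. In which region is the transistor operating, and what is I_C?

Assume active. Base-emitter loop: I_B = (V_BB − V_BE)/(R_B + (β+1)R_E) = (5.3 − 0.7)/(180 + 151×0.1) = 0.0236 mA.
I_C = β·I_B = 150×0.0236 = 3.54 mA.
V_CE = V_CC − I_C·R_C − I_E·R_E = 6.1 − 3.54×0.47 − 3.56×0.1 = 4.08 V > V_CE(sat), so the active-region assumption holds.

active; I_C ≈ 3.5 mA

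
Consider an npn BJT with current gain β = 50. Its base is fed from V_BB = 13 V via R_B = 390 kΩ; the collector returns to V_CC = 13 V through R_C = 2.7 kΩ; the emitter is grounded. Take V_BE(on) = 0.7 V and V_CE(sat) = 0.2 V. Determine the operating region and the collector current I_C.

Assume active. Base-emitter loop: I_B = (V_BB − V_BE)/R_B = (13 − 0.7)/390 = 0.0315 mA.
I_C = β·I_B = 50×0.0315 = 1.58 mA.
V_CE = V_CC − I_C·R_C = 13 − 1.58×2.7 = 8.74 V > V_CE(sat), so the active-region assumption holds.

active; I_C ≈ 1.6 mA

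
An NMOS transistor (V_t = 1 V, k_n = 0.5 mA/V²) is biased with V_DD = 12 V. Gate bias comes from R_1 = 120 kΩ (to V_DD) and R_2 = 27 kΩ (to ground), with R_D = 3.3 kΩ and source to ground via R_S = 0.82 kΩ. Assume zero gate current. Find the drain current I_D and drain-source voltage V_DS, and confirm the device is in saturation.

V_G = V_DD·R_2/(R_1+R_2) = 12×27/147 = 2.2 V.
Assume saturation: I_D = (k_n/2)(V_GS − V_t)² with V_GS = V_G − I_D·R_S = 2.2 − 0.82·I_D.
Substituting gives 0.168·I_D² − 1.49·I_D + 0.362 = 0, with roots I_D = 0.25 or 8.64 mA.
The root I_D = 8.64 mA gives V_GS = -4.88 V ≤ V_t, so take I_D = 0.25 mA.
Then V_GS = 2 V and V_DS = V_DD − I_D(R_D+R_S) = 12 − 0.25×4.12 = 11 V.
Saturation requires V_DS ≥ V_GS − V_t = 0.999 V; 11 ≥ 0.999 ✓.

I_D ≈ 0.25 mA, V_DS ≈ 11 V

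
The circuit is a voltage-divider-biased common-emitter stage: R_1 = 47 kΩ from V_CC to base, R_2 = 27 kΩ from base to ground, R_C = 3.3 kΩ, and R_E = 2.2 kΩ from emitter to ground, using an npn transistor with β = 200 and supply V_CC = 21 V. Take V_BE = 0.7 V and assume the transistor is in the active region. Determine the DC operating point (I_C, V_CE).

I_C ≈ 3 mA, V_CE ≈ 4.3 V

Thevenize the base divider: V_Th = V_CC·R_2/(R_1+R_2) = 21×27/74 = 7.66 V, R_Th = R_1‖R_2 = 17.1 kΩ.
Base-emitter loop: V_Th = I_B·R_Th + V_BE + (β+1)I_B·R_E, so I_B = (7.66 − 0.7) / (17.1 + 201×2.2) = 0.0152 mA.
I_C = β·I_B = 200×0.0152 = 3.03 mA, and I_E = (β+1)I_B = 3.05 mA.
V_CE = V_CC − I_C·R_C − I_E·R_E = 21 − 3.03×3.3 − 3.05×2.2 = 4.29 V.
V_CE = 4.29 V > 0.2 V confirms active-region operation.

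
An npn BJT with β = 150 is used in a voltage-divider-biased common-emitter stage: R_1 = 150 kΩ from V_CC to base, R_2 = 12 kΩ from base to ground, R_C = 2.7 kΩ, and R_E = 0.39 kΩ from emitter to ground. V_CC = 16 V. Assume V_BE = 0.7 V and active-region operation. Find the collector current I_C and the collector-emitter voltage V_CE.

I_C ≈ 1 mA, V_CE ≈ 13 V

Thevenize the base divider: V_Th = V_CC·R_2/(R_1+R_2) = 16×12/162 = 1.19 V, R_Th = R_1‖R_2 = 11.1 kΩ.
Base-emitter loop: V_Th = I_B·R_Th + V_BE + (β+1)I_B·R_E, so I_B = (1.19 − 0.7) / (11.1 + 151×0.39) = 0.00693 mA.
I_C = β·I_B = 150×0.00693 = 1.04 mA, and I_E = (β+1)I_B = 1.05 mA.
V_CE = V_CC − I_C·R_C − I_E·R_E = 16 − 1.04×2.7 − 1.05×0.39 = 12.8 V.
V_CE = 12.8 V > 0.2 V confirms active-region operation.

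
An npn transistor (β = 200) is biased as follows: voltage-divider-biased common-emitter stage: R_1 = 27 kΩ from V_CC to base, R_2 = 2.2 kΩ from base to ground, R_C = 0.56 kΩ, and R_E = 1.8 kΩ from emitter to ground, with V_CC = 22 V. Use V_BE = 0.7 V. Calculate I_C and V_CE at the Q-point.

I_C ≈ 0.53 mA, V_CE ≈ 21 V

Thevenize the base divider: V_Th = V_CC·R_2/(R_1+R_2) = 22×2.2/29.2 = 1.66 V, R_Th = R_1‖R_2 = 2.03 kΩ.
Base-emitter loop: V_Th = I_B·R_Th + V_BE + (β+1)I_B·R_E, so I_B = (1.66 − 0.7) / (2.03 + 201×1.8) = 0.00263 mA.
I_C = β·I_B = 200×0.00263 = 0.526 mA, and I_E = (β+1)I_B = 0.529 mA.
V_CE = V_CC − I_C·R_C − I_E·R_E = 22 − 0.526×0.56 − 0.529×1.8 = 20.8 V.
V_CE = 20.8 V > 0.2 V confirms active-region operation.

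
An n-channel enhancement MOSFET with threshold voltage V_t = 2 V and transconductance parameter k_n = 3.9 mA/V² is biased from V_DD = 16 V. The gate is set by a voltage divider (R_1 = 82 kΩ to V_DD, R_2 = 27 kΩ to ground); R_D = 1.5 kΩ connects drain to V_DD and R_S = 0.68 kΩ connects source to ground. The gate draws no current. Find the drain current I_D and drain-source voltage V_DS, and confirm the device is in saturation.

I_D ≈ 1.6 mA, V_DS ≈ 13 V

V_G = V_DD·R_2/(R_1+R_2) = 16×27/109 = 3.96 V.
Assume saturation: I_D = (k_n/2)(V_GS − V_t)² with V_GS = V_G − I_D·R_S = 3.96 − 0.68·I_D.
Substituting gives 0.902·I_D² − 6.21·I_D + 7.52 = 0, with roots I_D = 1.57 or 5.32 mA.
The root I_D = 5.32 mA gives V_GS = 0.349 V ≤ V_t, so take I_D = 1.57 mA.
Then V_GS = 2.9 V and V_DS = V_DD − I_D(R_D+R_S) = 16 − 1.57×2.18 = 12.6 V.
Saturation requires V_DS ≥ V_GS − V_t = 0.897 V; 12.6 ≥ 0.897 ✓.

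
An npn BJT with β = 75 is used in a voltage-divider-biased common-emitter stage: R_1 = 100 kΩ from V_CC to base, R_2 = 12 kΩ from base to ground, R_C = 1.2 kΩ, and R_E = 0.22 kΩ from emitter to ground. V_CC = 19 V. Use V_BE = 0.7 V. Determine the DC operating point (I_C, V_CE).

I_C ≈ 3.7 mA, V_CE ≈ 14 V

Thevenize the base divider: V_Th = V_CC·R_2/(R_1+R_2) = 19×12/112 = 2.04 V, R_Th = R_1‖R_2 = 10.7 kΩ.
Base-emitter loop: V_Th = I_B·R_Th + V_BE + (β+1)I_B·R_E, so I_B = (2.04 − 0.7) / (10.7 + 76×0.22) = 0.0487 mA.
I_C = β·I_B = 75×0.0487 = 3.65 mA, and I_E = (β+1)I_B = 3.7 mA.
V_CE = V_CC − I_C·R_C − I_E·R_E = 19 − 3.65×1.2 − 3.7×0.22 = 13.8 V.
V_CE = 13.8 V > 0.2 V confirms active-region operation.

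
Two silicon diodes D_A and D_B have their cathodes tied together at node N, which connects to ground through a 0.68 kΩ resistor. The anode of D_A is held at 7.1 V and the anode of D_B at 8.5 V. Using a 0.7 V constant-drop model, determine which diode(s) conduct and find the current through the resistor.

Assume both conduct. Then node N would need to be at both 7.1−0.7 = 6.4 V and 8.5−0.7 = 7.8 V, which is impossible.
Assume only D_B conducts: V_N = 8.5 − 0.7 = 7.8 V, so I_R = 7.8/0.68 = 11.5 mA.
Check D_A: its anode-to-cathode voltage is 7.1 − 7.8 = -0.7 V < 0.7 V, so it is off. The assumption is consistent.

Only D_B conducts; I_R ≈ 11 mA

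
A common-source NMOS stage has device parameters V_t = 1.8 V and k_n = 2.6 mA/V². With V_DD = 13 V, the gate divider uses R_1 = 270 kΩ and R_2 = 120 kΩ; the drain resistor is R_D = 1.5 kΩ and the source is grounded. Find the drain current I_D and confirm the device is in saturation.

V_G = V_DD·R_2/(R_1+R_2) = 13×120/390 = 4 V. With the source grounded, V_GS = V_G = 4 V.
Assume saturation: I_D = (k_n/2)(V_GS − V_t)² = (2.6/2)×(4 − 1.8)² = 1.3×2.2² = 6.29 mA.
V_DS = V_DD − I_D·R_D = 13 − 6.29×1.5 = 3.56 V.
Saturation requires V_DS ≥ V_GS − V_t = 2.2 V; 3.56 ≥ 2.2 ✓.

I_D ≈ 6.3 mA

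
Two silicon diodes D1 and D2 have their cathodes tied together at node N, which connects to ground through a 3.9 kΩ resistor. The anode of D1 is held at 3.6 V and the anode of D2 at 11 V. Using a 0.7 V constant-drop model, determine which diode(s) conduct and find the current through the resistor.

Assume both conduct. Then node N would need to be at both 3.6−0.7 = 2.9 V and 11−0.7 = 10.3 V, which is impossible.
Assume only D2 conducts: V_N = 11 − 0.7 = 10.3 V, so I_R = 10.3/3.9 = 2.64 mA.
Check D1: its anode-to-cathode voltage is 3.6 − 10.3 = -6.7 V < 0.7 V, so it is off. The assumption is consistent.

Only D2 conducts; I_R ≈ 2.6 mA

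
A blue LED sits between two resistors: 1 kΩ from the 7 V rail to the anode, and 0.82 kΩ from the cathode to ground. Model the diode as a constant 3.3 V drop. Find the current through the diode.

The two resistors are in series with the diode, so KVL gives 7 = I·1 + 3.3 + I·0.82.
I = (7 − 3.3) / (1 + 0.82) kΩ = 3.7 / 1.82 = 2.03 mA.

I ≈ 2 mA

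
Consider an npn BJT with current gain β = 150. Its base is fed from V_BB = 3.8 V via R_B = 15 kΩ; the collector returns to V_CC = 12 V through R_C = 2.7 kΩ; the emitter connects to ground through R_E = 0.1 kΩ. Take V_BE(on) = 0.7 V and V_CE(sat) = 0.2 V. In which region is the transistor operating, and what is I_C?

saturation; I_C ≈ 4.2 mA

Assume active: I_B = (3.8 − 0.7)/(15 + 151×0.1) = 0.103 mA, I_C = β·I_B = 15.4 mA.
Then V_CE = 12 − 15.4×2.7 − 15.6×0.1 = -31.3 V < 0.2 V — the active assumption fails.
Re-solve with V_CE = 0.2 V. KCL at the emitter: V_E/R_E = (V_BB−0.7−V_E)/R_B + (V_CC−0.2−V_E)/R_C, giving V_E = 0.439 V.
I_C = (V_CC − 0.2 − V_E)/R_C = (11.8 − 0.439)/2.7 = 4.21 mA.
Check: I_B = (3.1 − 0.439)/15 = 0.177 mA, and β·I_B = 26.6 mA > I_C, confirming saturation.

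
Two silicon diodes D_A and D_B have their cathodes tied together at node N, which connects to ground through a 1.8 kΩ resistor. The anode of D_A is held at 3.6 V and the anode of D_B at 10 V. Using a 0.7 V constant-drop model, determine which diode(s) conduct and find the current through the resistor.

Assume both conduct. Then node N would need to be at both 3.6−0.7 = 2.9 V and 10−0.7 = 9.3 V, which is impossible.
Assume only D_B conducts: V_N = 10 − 0.7 = 9.3 V, so I_R = 9.3/1.8 = 5.17 mA.
Check D_A: its anode-to-cathode voltage is 3.6 − 9.3 = -5.7 V < 0.7 V, so it is off. The assumption is consistent.

Only D_B conducts; I_R ≈ 5.2 mA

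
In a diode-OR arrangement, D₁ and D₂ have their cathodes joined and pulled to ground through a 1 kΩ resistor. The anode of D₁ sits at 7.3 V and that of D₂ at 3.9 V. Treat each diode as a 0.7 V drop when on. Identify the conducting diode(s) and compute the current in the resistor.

Only D₁ conducts; I_R ≈ 6.6 mA

Assume both conduct. Then node N would need to be at both 7.3−0.7 = 6.6 V and 3.9−0.7 = 3.2 V, which is impossible.
Assume only D₁ conducts: V_N = 7.3 − 0.7 = 6.6 V, so I_R = 6.6/1 = 6.6 mA.
Check D₂: its anode-to-cathode voltage is 3.9 − 6.6 = -2.7 V < 0.7 V, so it is off. The assumption is consistent.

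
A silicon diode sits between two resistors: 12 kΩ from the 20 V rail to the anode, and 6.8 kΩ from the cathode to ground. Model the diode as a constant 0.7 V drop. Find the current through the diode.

The two resistors are in series with the diode, so KVL gives 20 = I·12 + 0.7 + I·6.8.
I = (20 − 0.7) / (12 + 6.8) kΩ = 19.3 / 18.8 = 1.03 mA.

I ≈ 1 mA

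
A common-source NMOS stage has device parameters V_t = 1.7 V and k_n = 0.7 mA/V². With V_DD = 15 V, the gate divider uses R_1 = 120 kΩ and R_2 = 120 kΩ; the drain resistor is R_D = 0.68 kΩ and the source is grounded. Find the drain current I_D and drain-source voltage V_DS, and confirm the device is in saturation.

I_D ≈ 12 mA, V_DS ≈ 7 V

V_G = V_DD·R_2/(R_1+R_2) = 15×120/240 = 7.5 V. With the source grounded, V_GS = V_G = 7.5 V.
Assume saturation: I_D = (k_n/2)(V_GS − V_t)² = (0.7/2)×(7.5 − 1.7)² = 0.35×5.8² = 11.8 mA.
V_DS = V_DD − I_D·R_D = 15 − 11.8×0.68 = 6.99 V.
Saturation requires V_DS ≥ V_GS − V_t = 5.8 V; 6.99 ≥ 5.8 ✓.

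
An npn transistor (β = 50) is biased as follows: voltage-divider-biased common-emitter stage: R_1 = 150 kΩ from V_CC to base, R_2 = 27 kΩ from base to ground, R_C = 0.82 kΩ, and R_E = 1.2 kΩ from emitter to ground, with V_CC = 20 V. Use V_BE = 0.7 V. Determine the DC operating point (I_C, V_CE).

I_C ≈ 1.4 mA, V_CE ≈ 17 V

Thevenize the base divider: V_Th = V_CC·R_2/(R_1+R_2) = 20×27/177 = 3.05 V, R_Th = R_1‖R_2 = 22.9 kΩ.
Base-emitter loop: V_Th = I_B·R_Th + V_BE + (β+1)I_B·R_E, so I_B = (3.05 − 0.7) / (22.9 + 51×1.2) = 0.028 mA.
I_C = β·I_B = 50×0.028 = 1.4 mA, and I_E = (β+1)I_B = 1.43 mA.
V_CE = V_CC − I_C·R_C − I_E·R_E = 20 − 1.4×0.82 − 1.43×1.2 = 17.1 V.
V_CE = 17.1 V > 0.2 V confirms active-region operation.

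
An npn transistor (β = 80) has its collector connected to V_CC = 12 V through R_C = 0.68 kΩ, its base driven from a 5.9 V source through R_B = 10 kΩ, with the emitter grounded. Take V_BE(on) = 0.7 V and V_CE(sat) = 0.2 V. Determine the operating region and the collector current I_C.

Assume active: I_B = (5.9 − 0.7)/10 = 0.52 mA, giving I_C = β·I_B = 41.6 mA.
But then V_CE = 12 − 41.6×0.68 = -16.3 V < V_CE(sat) = 0.2 V — impossible in the active region.
So the transistor is saturated. With V_CE = 0.2 V, I_C = (V_CC − 0.2)/R_C = 11.8/0.68 = 17.4 mA.
Check: β·I_B = 41.6 mA > I_C = 17.4 mA, confirming saturation.

saturation; I_C ≈ 17 mA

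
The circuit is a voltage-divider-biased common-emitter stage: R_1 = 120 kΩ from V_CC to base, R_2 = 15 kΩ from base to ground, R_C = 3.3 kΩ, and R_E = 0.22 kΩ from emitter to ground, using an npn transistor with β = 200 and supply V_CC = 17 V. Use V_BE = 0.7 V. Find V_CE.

V_CE ≈ 2.5 V

Thevenize the base divider: V_Th = V_CC·R_2/(R_1+R_2) = 17×15/135 = 1.89 V, R_Th = R_1‖R_2 = 13.3 kΩ.
Base-emitter loop: V_Th = I_B·R_Th + V_BE + (β+1)I_B·R_E, so I_B = (1.89 − 0.7) / (13.3 + 201×0.22) = 0.0207 mA.
I_C = β·I_B = 200×0.0207 = 4.13 mA, and I_E = (β+1)I_B = 4.15 mA.
V_CE = V_CC − I_C·R_C − I_E·R_E = 17 − 4.13×3.3 − 4.15×0.22 = 2.45 V.
V_CE = 2.45 V > 0.2 V confirms active-region operation.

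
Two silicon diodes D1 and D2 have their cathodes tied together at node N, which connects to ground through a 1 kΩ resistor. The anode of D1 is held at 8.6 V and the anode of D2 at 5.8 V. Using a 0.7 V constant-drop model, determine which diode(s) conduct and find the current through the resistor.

Only D1 conducts; I_R ≈ 7.9 mA

Assume both conduct. Then node N would need to be at both 8.6−0.7 = 7.9 V and 5.8−0.7 = 5.1 V, which is impossible.
Assume only D1 conducts: V_N = 8.6 − 0.7 = 7.9 V, so I_R = 7.9/1 = 7.9 mA.
Check D2: its anode-to-cathode voltage is 5.8 − 7.9 = -2.1 V < 0.7 V, so it is off. The assumption is consistent.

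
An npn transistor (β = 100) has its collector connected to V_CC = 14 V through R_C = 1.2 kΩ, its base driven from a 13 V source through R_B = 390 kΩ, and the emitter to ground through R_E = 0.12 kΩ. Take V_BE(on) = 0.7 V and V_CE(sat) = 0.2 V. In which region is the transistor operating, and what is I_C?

active; I_C ≈ 3.1 mA

Assume active. Base-emitter loop: I_B = (V_BB − V_BE)/(R_B + (β+1)R_E) = (13 − 0.7)/(390 + 101×0.12) = 0.0306 mA.
I_C = β·I_B = 100×0.0306 = 3.06 mA.
V_CE = V_CC − I_C·R_C − I_E·R_E = 14 − 3.06×1.2 − 3.09×0.12 = 9.96 V > V_CE(sat), so the active-region assumption holds.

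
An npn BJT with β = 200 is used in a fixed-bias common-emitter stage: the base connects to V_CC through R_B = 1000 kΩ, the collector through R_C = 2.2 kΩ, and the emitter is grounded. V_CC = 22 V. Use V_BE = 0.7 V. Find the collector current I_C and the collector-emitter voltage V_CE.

Base loop: V_CC = I_B·R_B + V_BE, so I_B = (22 − 0.7)/1000 kΩ = 0.0213 mA.
In the active region I_C = β·I_B = 200 × 0.0213 = 4.26 mA.
Collector loop: V_CE = V_CC − I_C·R_C = 22 − 4.26×2.2 = 12.6 V.
Since V_CE = 12.6 V > V_CE(sat) ≈ 0.2 V, the transistor is in the active region as assumed.

I_C ≈ 4.3 mA, V_CE ≈ 13 V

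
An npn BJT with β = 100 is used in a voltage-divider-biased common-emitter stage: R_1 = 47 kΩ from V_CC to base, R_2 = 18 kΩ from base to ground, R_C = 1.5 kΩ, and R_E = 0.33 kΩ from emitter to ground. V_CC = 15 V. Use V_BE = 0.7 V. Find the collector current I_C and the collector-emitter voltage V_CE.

I_C ≈ 7.5 mA, V_CE ≈ 1.3 V

Thevenize the base divider: V_Th = V_CC·R_2/(R_1+R_2) = 15×18/65 = 4.15 V, R_Th = R_1‖R_2 = 13 kΩ.
Base-emitter loop: V_Th = I_B·R_Th + V_BE + (β+1)I_B·R_E, so I_B = (4.15 − 0.7) / (13 + 101×0.33) = 0.0745 mA.
I_C = β·I_B = 100×0.0745 = 7.45 mA, and I_E = (β+1)I_B = 7.53 mA.
V_CE = V_CC − I_C·R_C − I_E·R_E = 15 − 7.45×1.5 − 7.53×0.33 = 1.34 V.
V_CE = 1.34 V > 0.2 V confirms active-region operation.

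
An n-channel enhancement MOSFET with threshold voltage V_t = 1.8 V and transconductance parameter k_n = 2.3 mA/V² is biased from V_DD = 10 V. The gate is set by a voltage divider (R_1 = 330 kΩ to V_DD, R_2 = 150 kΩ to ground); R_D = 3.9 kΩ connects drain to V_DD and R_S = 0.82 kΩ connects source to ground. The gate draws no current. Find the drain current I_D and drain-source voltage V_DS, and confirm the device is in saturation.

I_D ≈ 0.68 mA, V_DS ≈ 6.8 V

V_G = V_DD·R_2/(R_1+R_2) = 10×150/480 = 3.12 V.
Assume saturation: I_D = (k_n/2)(V_GS − V_t)² with V_GS = V_G − I_D·R_S = 3.12 − 0.82·I_D.
Substituting gives 0.773·I_D² − 3.5·I_D + 2.02 = 0, with roots I_D = 0.679 or 3.85 mA.
The root I_D = 3.85 mA gives V_GS = -0.0288 V ≤ V_t, so take I_D = 0.679 mA.
Then V_GS = 2.57 V and V_DS = V_DD − I_D(R_D+R_S) = 10 − 0.679×4.72 = 6.8 V.
Saturation requires V_DS ≥ V_GS − V_t = 0.768 V; 6.8 ≥ 0.768 ✓.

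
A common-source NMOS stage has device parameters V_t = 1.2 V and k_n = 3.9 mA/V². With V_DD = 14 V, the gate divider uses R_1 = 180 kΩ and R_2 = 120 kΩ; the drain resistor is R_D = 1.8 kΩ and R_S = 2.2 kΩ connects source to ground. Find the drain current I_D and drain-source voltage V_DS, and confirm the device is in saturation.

I_D ≈ 1.6 mA, V_DS ≈ 7.6 V

V_G = V_DD·R_2/(R_1+R_2) = 14×120/300 = 5.6 V.
Assume saturation: I_D = (k_n/2)(V_GS − V_t)² with V_GS = V_G − I_D·R_S = 5.6 − 2.2·I_D.
Substituting gives 9.44·I_D² − 38.8·I_D + 37.8 = 0, with roots I_D = 1.59 or 2.52 mA.
The root I_D = 2.52 mA gives V_GS = 0.064 V ≤ V_t, so take I_D = 1.59 mA.
Then V_GS = 2.1 V and V_DS = V_DD − I_D(R_D+R_S) = 14 − 1.59×4 = 7.64 V.
Saturation requires V_DS ≥ V_GS − V_t = 0.903 V; 7.64 ≥ 0.903 ✓.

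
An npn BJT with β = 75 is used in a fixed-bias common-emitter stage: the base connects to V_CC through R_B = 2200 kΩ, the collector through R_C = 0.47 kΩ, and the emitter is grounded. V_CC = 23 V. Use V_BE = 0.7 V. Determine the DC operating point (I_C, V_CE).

Base loop: V_CC = I_B·R_B + V_BE, so I_B = (23 − 0.7)/2200 kΩ = 0.0101 mA.
In the active region I_C = β·I_B = 75 × 0.0101 = 0.76 mA.
Collector loop: V_CE = V_CC − I_C·R_C = 23 − 0.76×0.47 = 22.6 V.
Since V_CE = 22.6 V > V_CE(sat) ≈ 0.2 V, the transistor is in the active region as assumed.

I_C ≈ 0.76 mA, V_CE ≈ 23 V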